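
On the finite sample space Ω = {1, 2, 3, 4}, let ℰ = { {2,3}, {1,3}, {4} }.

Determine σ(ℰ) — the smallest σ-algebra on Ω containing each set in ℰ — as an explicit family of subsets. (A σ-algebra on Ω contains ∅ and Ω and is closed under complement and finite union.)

Initial family (5 sets): { {}, {4}, {1,3}, {2,3}, Ω }.
Pass 1 adds 5:
  {1,4}  = {2,3}ᶜ
  {2,4}  = {1,3}ᶜ
  {1,2,3}  = {4}ᶜ
  {1,3,4}  = {1,3} ∪ {4}
  {2,3,4}  = {2,3} ∪ {4}
  (now 10)
Pass 2. New:
  {1}  = {2,3,4}ᶜ
  {2}  = {1,3,4}ᶜ
  {1,2,4}  = {1,4} ∪ {2,4}
  (now 13)
Pass 3. New:
  {3}  = {1,2,4}ᶜ
  {1,2}  = {2} ∪ {1}
  (now 15)
Pass 4 adds 1:
  {3,4}  = {1,2}ᶜ
  (now 16)
Pass 5: no new sets; the family is a σ-algebra.

σ(ℰ) = { {}, {1}, {2}, {3}, {4}, {1,2}, {1,3}, {1,4}, {2,3}, {2,4}, {3,4}, {1,2,3}, {1,2,4}, {1,3,4}, {2,3,4}, Ω }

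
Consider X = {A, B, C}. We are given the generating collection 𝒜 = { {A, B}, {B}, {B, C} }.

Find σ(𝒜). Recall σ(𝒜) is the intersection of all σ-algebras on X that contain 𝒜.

Start: 𝒜 ∪ {∅, X} = { ∅, {B}, {A, B}, {B, C}, X }.
Step 1 (3 new):
  {A}  = complement {B, C}
  {C}  = complement {A, B}
  {A, C}  = complement {B}
  (now 8)
Step 2 adds nothing — fixpoint reached.

|σ(𝒜)| = 8.  σ(𝒜) = { ∅, {A}, {B}, {C}, {A, B}, {A, C}, {B, C}, X }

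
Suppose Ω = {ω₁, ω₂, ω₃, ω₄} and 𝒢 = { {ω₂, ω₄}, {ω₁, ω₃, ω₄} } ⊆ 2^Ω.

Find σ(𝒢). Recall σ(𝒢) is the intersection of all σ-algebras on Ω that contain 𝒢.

Take S₀ = 𝒢 ∪ {∅, Ω} = { {}, {ω₂, ω₄}, {ω₁, ω₃, ω₄}, Ω }.
Round 1. New:
  {ω₂}  = complement {ω₁, ω₃, ω₄}
  {ω₁, ω₃}  = complement {ω₂, ω₄}
  [6 total]
Round 2. New:
  {ω₁, ω₂, ω₃}  = {ω₁, ω₃} ∪ {ω₂}
  [7 total]
Round 3. New:
  {ω₄}  = complement {ω₁, ω₂, ω₃}
  [8 total]
Round 4: already closed under ᶜ and ∪.

Therefore σ(𝒢) = { {}, {ω₂}, {ω₄}, {ω₁, ω₃}, {ω₂, ω₄}, {ω₁, ω₂, ω₃}, {ω₁, ω₃, ω₄}, Ω } (|σ(𝒢)| = 8).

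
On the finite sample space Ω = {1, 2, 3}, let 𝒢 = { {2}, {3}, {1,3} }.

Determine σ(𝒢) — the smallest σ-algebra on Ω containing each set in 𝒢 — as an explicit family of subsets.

σ(𝒢) = { ∅, {1}, {2}, {3}, {1,2}, {1,3}, {2,3}, Ω }

Derivation:
Begin from { ∅, {2}, {3}, {1,3}, Ω } (that is, 𝒢 plus ∅ and Ω).
Round 1. New:
  {1,2}  = Ω∖{3}
  {2,3}  = {3} ∪ {2}
  [7 total]
Round 2 adds 1:
  {1}  = Ω∖{2,3}
  [8 total]
Round 3 adds nothing — fixpoint reached.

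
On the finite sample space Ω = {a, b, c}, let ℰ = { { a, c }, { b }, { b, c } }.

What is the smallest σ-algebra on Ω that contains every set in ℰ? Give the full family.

Begin from { {}, { b }, { a, c }, { b, c }, Ω } (that is, ℰ plus ∅ and Ω).
Iteration 1: 1 new —
  { a }  = { b, c }ᶜ
  (now 6)
Iteration 2: +1 →
  { a, b }  = { b } ∪ { a }
  (now 7)
Iteration 3 adds 1:
  { c }  = { a, b }ᶜ
  (now 8)
Iteration 4: closed — nothing new.

Therefore σ(ℰ) = { {}, { a }, { b }, { c }, { a, b }, { a, c }, { b, c }, Ω } (|σ(ℰ)| = 8).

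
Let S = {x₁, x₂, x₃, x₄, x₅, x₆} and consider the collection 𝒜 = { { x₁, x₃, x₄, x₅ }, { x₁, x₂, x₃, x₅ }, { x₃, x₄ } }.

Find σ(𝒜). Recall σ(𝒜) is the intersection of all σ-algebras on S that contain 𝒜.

σ(𝒜) (32 sets): { ∅, { x₂ }, { x₃ }, { x₄ }, { x₆ }, { x₁, x₅ }, { x₂, x₃ }, { x₂, x₄ }, { x₂, x₆ }, { x₃, x₄ }, { x₃, x₆ }, { x₄, x₆ }, { x₁, x₂, x₅ }, { x₁, x₃, x₅ }, { x₁, x₄, x₅ }, { x₁, x₅, x₆ }, { x₂, x₃, x₄ }, { x₂, x₃, x₆ }, { x₂, x₄, x₆ }, { x₃, x₄, x₆ }, { x₁, x₂, x₃, x₅ }, { x₁, x₂, x₄, x₅ }, { x₁, x₂, x₅, x₆ }, { x₁, x₃, x₄, x₅ }, { x₁, x₃, x₅, x₆ }, { x₁, x₄, x₅, x₆ }, { x₂, x₃, x₄, x₆ }, { x₁, x₂, x₃, x₄, x₅ }, { x₁, x₂, x₃, x₅, x₆ }, { x₁, x₂, x₄, x₅, x₆ }, { x₁, x₃, x₄, x₅, x₆ }, S }

Trace:
Take S₀ = 𝒜 ∪ {∅, S} = { ∅, { x₃, x₄ }, { x₁, x₂, x₃, x₅ }, { x₁, x₃, x₄, x₅ }, S }.
Round 1: +4 →
  { x₂, x₆ }  = S∖{ x₁, x₃, x₄, x₅ }
  { x₄, x₆ }  = S∖{ x₁, x₂, x₃, x₅ }
  { x₁, x₂, x₅, x₆ }  = S∖{ x₃, x₄ }
  { x₁, x₂, x₃, x₄, x₅ }  = { x₃, x₄ } ∪ { x₁, x₂, x₃, x₅ }
  [9 total]
Round 2: 7 new —
  { x₆ }  = S∖{ x₁, x₂, x₃, x₄, x₅ }
  { x₂, x₄, x₆ }  = { x₂, x₆ } ∪ { x₄, x₆ }
  { x₃, x₄, x₆ }  = { x₃, x₄ } ∪ { x₄, x₆ }
  { x₂, x₃, x₄, x₆ }  = { x₃, x₄ } ∪ { x₂, x₆ }
  { x₁, x₂, x₃, x₅, x₆ }  = { x₂, x₆ } ∪ { x₁, x₂, x₃, x₅ }
  { x₁, x₂, x₄, x₅, x₆ }  = { x₄, x₆ } ∪ { x₁, x₂, x₅, x₆ }
  { x₁, x₃, x₄, x₅, x₆ }  = { x₁, x₃, x₄, x₅ } ∪ { x₄, x₆ }
  [16 total]
Round 3 adds 6:
  { x₂ }  = S∖{ x₁, x₃, x₄, x₅, x₆ }
  { x₃ }  = S∖{ x₁, x₂, x₄, x₅, x₆ }
  { x₄ }  = S∖{ x₁, x₂, x₃, x₅, x₆ }
  { x₁, x₅ }  = S∖{ x₂, x₃, x₄, x₆ }
  { x₁, x₂, x₅ }  = S∖{ x₃, x₄, x₆ }
  { x₁, x₃, x₅ }  = S∖{ x₂, x₄, x₆ }
  [22 total]
Round 4 (10 new):
  { x₂, x₃ }  = { x₂ } ∪ { x₃ }
  { x₂, x₄ }  = { x₂ } ∪ { x₄ }
  { x₃, x₆ }  = { x₆ } ∪ { x₃ }
  { x₁, x₄, x₅ }  = { x₁, x₅ } ∪ { x₄ }
  { x₁, x₅, x₆ }  = { x₆ } ∪ { x₁, x₅ }
  { x₂, x₃, x₄ }  = { x₃, x₄ } ∪ { x₂ }
  { x₂, x₃, x₆ }  = { x₂, x₆ } ∪ { x₃ }
  { x₁, x₂, x₄, x₅ }  = { x₁, x₂, x₅ } ∪ { x₄ }
  { x₁, x₃, x₅, x₆ }  = { x₁, x₃, x₅ } ∪ { x₆ }
  { x₁, x₄, x₅, x₆ }  = { x₁, x₅ } ∪ { x₄, x₆ }
  [32 total]
Round 5: no new sets; the family is a σ-algebra.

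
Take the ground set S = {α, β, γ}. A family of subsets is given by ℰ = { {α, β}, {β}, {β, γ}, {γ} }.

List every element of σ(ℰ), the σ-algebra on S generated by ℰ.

Answer: σ(ℰ) = { {}, {α}, {β}, {γ}, {α, β}, {α, γ}, {β, γ}, S }

Check:
Begin from { {}, {β}, {γ}, {α, β}, {β, γ}, S } (that is, ℰ plus ∅ and S).
Iteration 1 adds 2:
  {α}  = S∖{β, γ}
  {α, γ}  = S∖{β}
Iteration 2: no new sets; the family is a σ-algebra.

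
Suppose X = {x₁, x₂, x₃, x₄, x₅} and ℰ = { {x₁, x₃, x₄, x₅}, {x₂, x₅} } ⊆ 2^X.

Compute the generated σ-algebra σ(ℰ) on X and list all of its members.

Initial family (4 sets): { {}, {x₂, x₅}, {x₁, x₃, x₄, x₅}, X }.
Iteration 1. New:
  {x₂}  = {x₁, x₃, x₄, x₅}ᶜ
  {x₁, x₃, x₄}  = {x₂, x₅}ᶜ
  (now 6)
Iteration 2: 1 new —
  {x₁, x₂, x₃, x₄}  = {x₁, x₃, x₄} ∪ {x₂}
  (now 7)
Iteration 3 adds 1:
  {x₅}  = {x₁, x₂, x₃, x₄}ᶜ
  (now 8)
Iteration 4: closed — nothing new.

Therefore σ(ℰ) = { {}, {x₂}, {x₅}, {x₂, x₅}, {x₁, x₃, x₄}, {x₁, x₂, x₃, x₄}, {x₁, x₃, x₄, x₅}, X } (|σ(ℰ)| = 8).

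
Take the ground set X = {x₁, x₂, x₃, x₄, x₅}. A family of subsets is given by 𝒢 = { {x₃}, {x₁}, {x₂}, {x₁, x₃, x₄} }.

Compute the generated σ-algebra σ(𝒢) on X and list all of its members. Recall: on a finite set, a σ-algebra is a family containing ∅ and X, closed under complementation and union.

σ(𝒢) = { {}, {x₁}, {x₂}, {x₃}, {x₄}, {x₅}, {x₁, x₂}, {x₁, x₃}, {x₁, x₄}, {x₁, x₅}, {x₂, x₃}, {x₂, x₄}, {x₂, x₅}, {x₃, x₄}, {x₃, x₅}, {x₄, x₅}, {x₁, x₂, x₃}, {x₁, x₂, x₄}, {x₁, x₂, x₅}, {x₁, x₃, x₄}, {x₁, x₃, x₅}, {x₁, x₄, x₅}, {x₂, x₃, x₄}, {x₂, x₃, x₅}, {x₂, x₄, x₅}, {x₃, x₄, x₅}, {x₁, x₂, x₃, x₄}, {x₁, x₂, x₃, x₅}, {x₁, x₂, x₄, x₅}, {x₁, x₃, x₄, x₅}, {x₂, x₃, x₄, x₅}, X }

Trace:
Seed the family with 𝒢 together with ∅ and X: { {}, {x₁}, {x₂}, {x₃}, {x₁, x₃, x₄}, X }.
Round 1: +8 →
  {x₁, x₂}  = {x₂} ∪ {x₁}
  {x₁, x₃}  = {x₃} ∪ {x₁}
  {x₂, x₃}  = {x₃} ∪ {x₂}
  {x₂, x₅}  = ᶜ of {x₁, x₃, x₄}
  {x₁, x₂, x₃, x₄}  = {x₁, x₃, x₄} ∪ {x₂}
  {x₁, x₂, x₄, x₅}  = ᶜ of {x₃}
  {x₁, x₃, x₄, x₅}  = ᶜ of {x₂}
  {x₂, x₃, x₄, x₅}  = ᶜ of {x₁}
  |family| = 14
Round 2. New:
  {x₅}  = ᶜ of {x₁, x₂, x₃, x₄}
  {x₁, x₂, x₃}  = {x₁, x₂} ∪ {x₃}
  {x₁, x₂, x₅}  = {x₂, x₅} ∪ {x₁, x₂}
  {x₁, x₄, x₅}  = ᶜ of {x₂, x₃}
  {x₂, x₃, x₅}  = {x₂, x₅} ∪ {x₃}
  {x₂, x₄, x₅}  = ᶜ of {x₁, x₃}
  {x₃, x₄, x₅}  = ᶜ of {x₁, x₂}
  {x₁, x₂, x₃, x₅}  = {x₂, x₅} ∪ {x₁, x₃}
  |family| = 22
Round 3 adds 7:
  {x₄}  = ᶜ of {x₁, x₂, x₃, x₅}
  {x₁, x₄}  = ᶜ of {x₂, x₃, x₅}
  {x₁, x₅}  = {x₅} ∪ {x₁}
  {x₃, x₄}  = ᶜ of {x₁, x₂, x₅}
  {x₃, x₅}  = {x₅} ∪ {x₃}
  {x₄, x₅}  = ᶜ of {x₁, x₂, x₃}
  {x₁, x₃, x₅}  = {x₁, x₃} ∪ {x₅}
  |family| = 29
Round 4 adds 3:
  {x₂, x₄}  = ᶜ of {x₁, x₃, x₅}
  {x₁, x₂, x₄}  = ᶜ of {x₃, x₅}
  {x₂, x₃, x₄}  = ᶜ of {x₁, x₅}
  |family| = 32
Round 5: no new sets; the family is a σ-algebra.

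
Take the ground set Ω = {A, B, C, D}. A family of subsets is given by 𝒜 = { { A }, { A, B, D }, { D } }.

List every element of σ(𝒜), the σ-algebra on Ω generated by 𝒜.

Answer: σ(𝒜) = { {}, { A }, { B }, { C }, { D }, { A, B }, { A, C }, { A, D }, { B, C }, { B, D }, { C, D }, { A, B, C }, { A, B, D }, { A, C, D }, { B, C, D }, Ω }

Derivation:
Initial family (5 sets): { {}, { A }, { D }, { A, B, D }, Ω }.
Round 1. New:
  { C }  = { A, B, D }ᶜ
  { A, D }  = { D } ∪ { A }
  { A, B, C }  = { D }ᶜ
  { B, C, D }  = { A }ᶜ
  — 9 sets.
Round 2: +4 →
  { A, C }  = { C } ∪ { A }
  { B, C }  = { A, D }ᶜ
  { C, D }  = { C } ∪ { D }
  { A, C, D }  = { C } ∪ { A, D }
  — 13 sets.
Round 3: 3 new —
  { B }  = { A, C, D }ᶜ
  { A, B }  = { C, D }ᶜ
  { B, D }  = { A, C }ᶜ
  — 16 sets.
Round 4 adds nothing — fixpoint reached.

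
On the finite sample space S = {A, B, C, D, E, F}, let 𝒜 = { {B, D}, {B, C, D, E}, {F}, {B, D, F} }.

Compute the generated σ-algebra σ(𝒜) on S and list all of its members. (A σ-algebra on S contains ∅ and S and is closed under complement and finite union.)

|σ(𝒜)| = 16.  σ(𝒜) = { ∅, {A}, {F}, {A, F}, {B, D}, {C, E}, {A, B, D}, {A, C, E}, {B, D, F}, {C, E, F}, {A, B, D, F}, {A, C, E, F}, {B, C, D, E}, {A, B, C, D, E}, {B, C, D, E, F}, S }

Check:
Begin from { ∅, {F}, {B, D}, {B, D, F}, {B, C, D, E}, S } (that is, 𝒜 plus ∅ and S).
Pass 1 adds 5:
  {A, F}  = {B, C, D, E}ᶜ
  {A, C, E}  = {B, D, F}ᶜ
  {A, C, E, F}  = {B, D}ᶜ
  {A, B, C, D, E}  = {F}ᶜ
  {B, C, D, E, F}  = {B, D, F} ∪ {B, C, D, E}
Pass 2 adds 2:
  {A}  = {B, C, D, E, F}ᶜ
  {A, B, D, F}  = {B, D, F} ∪ {A, F}
Pass 3 (2 new):
  {C, E}  = {A, B, D, F}ᶜ
  {A, B, D}  = {B, D} ∪ {A}
Pass 4: +1 →
  {C, E, F}  = {A, B, D}ᶜ
After Pass 5 the family is unchanged; done.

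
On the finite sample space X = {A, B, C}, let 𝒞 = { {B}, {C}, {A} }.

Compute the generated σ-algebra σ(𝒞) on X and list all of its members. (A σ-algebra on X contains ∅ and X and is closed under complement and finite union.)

σ(𝒞) (8 sets): { {}, {A}, {B}, {C}, {A, B}, {A, C}, {B, C}, X }

Derivation:
Take S₀ = 𝒞 ∪ {∅, X} = { {}, {A}, {B}, {C}, X }.
Pass 1 (3 new):
  {A, B}  = ᶜ of {C}
  {A, C}  = ᶜ of {B}
  {B, C}  = ᶜ of {A}
  — 8 sets.
Pass 2: already closed under ᶜ and ∪.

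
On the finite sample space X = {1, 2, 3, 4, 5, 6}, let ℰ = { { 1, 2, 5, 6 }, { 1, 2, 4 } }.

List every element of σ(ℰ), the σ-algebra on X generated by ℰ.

Take S₀ = ℰ ∪ {∅, X} = { {  }, { 1, 2, 4 }, { 1, 2, 5, 6 }, X }.
Step 1: +3 →
  { 3, 4 }  = ᶜ of { 1, 2, 5, 6 }
  { 3, 5, 6 }  = ᶜ of { 1, 2, 4 }
  { 1, 2, 4, 5, 6 }  = { 1, 2, 4 } ∪ { 1, 2, 5, 6 }
  |family| = 7
Step 2: +4 →
  { 3 }  = ᶜ of { 1, 2, 4, 5, 6 }
  { 1, 2, 3, 4 }  = { 3, 4 } ∪ { 1, 2, 4 }
  { 3, 4, 5, 6 }  = { 3, 4 } ∪ { 3, 5, 6 }
  { 1, 2, 3, 5, 6 }  = { 3, 5, 6 } ∪ { 1, 2, 5, 6 }
  |family| = 11
Step 3: 3 new —
  { 4 }  = ᶜ of { 1, 2, 3, 5, 6 }
  { 1, 2 }  = ᶜ of { 3, 4, 5, 6 }
  { 5, 6 }  = ᶜ of { 1, 2, 3, 4 }
  |family| = 14
Step 4 (2 new):
  { 1, 2, 3 }  = { 3 } ∪ { 1, 2 }
  { 4, 5, 6 }  = { 5, 6 } ∪ { 4 }
  |family| = 16
Step 5: stable.

|σ(ℰ)| = 16.  σ(ℰ) = { {  }, { 3 }, { 4 }, { 1, 2 }, { 3, 4 }, { 5, 6 }, { 1, 2, 3 }, { 1, 2, 4 }, { 3, 5, 6 }, { 4, 5, 6 }, { 1, 2, 3, 4 }, { 1, 2, 5, 6 }, { 3, 4, 5, 6 }, { 1, 2, 3, 5, 6 }, { 1, 2, 4, 5, 6 }, X }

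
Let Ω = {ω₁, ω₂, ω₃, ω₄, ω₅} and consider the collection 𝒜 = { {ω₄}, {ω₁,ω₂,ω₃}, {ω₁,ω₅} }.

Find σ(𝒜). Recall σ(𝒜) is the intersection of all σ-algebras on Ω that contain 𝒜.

Start: 𝒜 ∪ {∅, Ω} = { {}, {ω₄}, {ω₁,ω₅}, {ω₁,ω₂,ω₃}, Ω }.
Step 1 (5 new):
  {ω₄,ω₅}  = {ω₁,ω₂,ω₃}ᶜ
  {ω₁,ω₄,ω₅}  = {ω₁,ω₅} ∪ {ω₄}
  {ω₂,ω₃,ω₄}  = {ω₁,ω₅}ᶜ
  {ω₁,ω₂,ω₃,ω₄}  = {ω₁,ω₂,ω₃} ∪ {ω₄}
  {ω₁,ω₂,ω₃,ω₅}  = {ω₄}ᶜ
  |family| = 10
Step 2. New:
  {ω₅}  = {ω₁,ω₂,ω₃,ω₄}ᶜ
  {ω₂,ω₃}  = {ω₁,ω₄,ω₅}ᶜ
  {ω₂,ω₃,ω₄,ω₅}  = {ω₂,ω₃,ω₄} ∪ {ω₄,ω₅}
  |family| = 13
Step 3. New:
  {ω₁}  = {ω₂,ω₃,ω₄,ω₅}ᶜ
  {ω₂,ω₃,ω₅}  = {ω₂,ω₃} ∪ {ω₅}
  |family| = 15
Step 4 adds 1:
  {ω₁,ω₄}  = {ω₂,ω₃,ω₅}ᶜ
  |family| = 16
Step 5: no new sets; the family is a σ-algebra.

Hence σ(𝒜) has 16 members: { {}, {ω₁}, {ω₄}, {ω₅}, {ω₁,ω₄}, {ω₁,ω₅}, {ω₂,ω₃}, {ω₄,ω₅}, {ω₁,ω₂,ω₃}, {ω₁,ω₄,ω₅}, {ω₂,ω₃,ω₄}, {ω₂,ω₃,ω₅}, {ω₁,ω₂,ω₃,ω₄}, {ω₁,ω₂,ω₃,ω₅}, {ω₂,ω₃,ω₄,ω₅}, Ω }.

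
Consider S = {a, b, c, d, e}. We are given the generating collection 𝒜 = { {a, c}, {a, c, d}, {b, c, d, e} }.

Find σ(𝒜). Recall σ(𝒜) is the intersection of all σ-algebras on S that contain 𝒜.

Answer: σ(𝒜) = { {}, {a}, {c}, {d}, {a, c}, {a, d}, {b, e}, {c, d}, {a, b, e}, {a, c, d}, {b, c, e}, {b, d, e}, {a, b, c, e}, {a, b, d, e}, {b, c, d, e}, S }

Check:
Take S₀ = 𝒜 ∪ {∅, S} = { {}, {a, c}, {a, c, d}, {b, c, d, e}, S }.
Iteration 1. New:
  {a}  = {b, c, d, e}ᶜ
  {b, e}  = {a, c, d}ᶜ
  {b, d, e}  = {a, c}ᶜ
  [8 total]
Iteration 2 adds 3:
  {a, b, e}  = {b, e} ∪ {a}
  {a, b, c, e}  = {b, e} ∪ {a, c}
  {a, b, d, e}  = {b, d, e} ∪ {a}
  [11 total]
Iteration 3. New:
  {c}  = {a, b, d, e}ᶜ
  {d}  = {a, b, c, e}ᶜ
  {c, d}  = {a, b, e}ᶜ
  [14 total]
Iteration 4: +2 →
  {a, d}  = {d} ∪ {a}
  {b, c, e}  = {c} ∪ {b, e}
  [16 total]
Iteration 5: already closed under ᶜ and ∪.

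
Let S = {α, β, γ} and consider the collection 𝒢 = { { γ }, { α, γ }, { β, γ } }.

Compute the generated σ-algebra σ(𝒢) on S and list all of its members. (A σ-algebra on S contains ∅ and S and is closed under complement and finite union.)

Take S₀ = 𝒢 ∪ {∅, S} = { {  }, { γ }, { α, γ }, { β, γ }, S }.
Iteration 1: 3 new —
  { α }  = { β, γ }ᶜ
  { β }  = { α, γ }ᶜ
  { α, β }  = { γ }ᶜ
  (now 8)
Iteration 2: stable.

σ(𝒢) = { {  }, { α }, { β }, { γ }, { α, β }, { α, γ }, { β, γ }, S }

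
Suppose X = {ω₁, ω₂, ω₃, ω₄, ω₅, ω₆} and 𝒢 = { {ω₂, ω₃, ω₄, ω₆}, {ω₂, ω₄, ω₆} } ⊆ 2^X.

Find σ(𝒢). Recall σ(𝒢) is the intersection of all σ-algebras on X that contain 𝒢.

σ(𝒢) (8 sets): { {}, {ω₃}, {ω₁, ω₅}, {ω₁, ω₃, ω₅}, {ω₂, ω₄, ω₆}, {ω₂, ω₃, ω₄, ω₆}, {ω₁, ω₂, ω₄, ω₅, ω₆}, X }

Working:
Take S₀ = 𝒢 ∪ {∅, X} = { {}, {ω₂, ω₄, ω₆}, {ω₂, ω₃, ω₄, ω₆}, X }.
Pass 1: 2 new —
  {ω₁, ω₅}  = X∖{ω₂, ω₃, ω₄, ω₆}
  {ω₁, ω₃, ω₅}  = X∖{ω₂, ω₄, ω₆}
  — 6 sets.
Pass 2. New:
  {ω₁, ω₂, ω₄, ω₅, ω₆}  = {ω₂, ω₄, ω₆} ∪ {ω₁, ω₅}
  — 7 sets.
Pass 3: 1 new —
  {ω₃}  = X∖{ω₁, ω₂, ω₄, ω₅, ω₆}
  — 8 sets.
After Pass 4 the family is unchanged; done.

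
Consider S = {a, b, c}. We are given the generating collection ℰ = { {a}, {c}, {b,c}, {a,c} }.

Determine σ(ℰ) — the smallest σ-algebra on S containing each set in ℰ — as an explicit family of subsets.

Begin from { {}, {a}, {c}, {a,c}, {b,c}, S } (that is, ℰ plus ∅ and S).
Iteration 1 adds 2:
  {b}  = ᶜ of {a,c}
  {a,b}  = ᶜ of {c}
  (now 8)
Iteration 2: no new sets; the family is a σ-algebra.

Therefore σ(ℰ) = { {}, {a}, {b}, {c}, {a,b}, {a,c}, {b,c}, S } (|σ(ℰ)| = 8).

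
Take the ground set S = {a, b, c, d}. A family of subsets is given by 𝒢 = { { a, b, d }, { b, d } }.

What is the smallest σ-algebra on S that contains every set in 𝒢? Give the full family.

Seed the family with 𝒢 together with ∅ and S: { {}, { b, d }, { a, b, d }, S }.
Round 1. New:
  { c }  = ᶜ of { a, b, d }
  { a, c }  = ᶜ of { b, d }
  |family| = 6
Round 2 adds 1:
  { b, c, d }  = { c } ∪ { b, d }
  |family| = 7
Round 3: 1 new —
  { a }  = ᶜ of { b, c, d }
  |family| = 8
Round 4: stable.

Therefore σ(𝒢) = { {}, { a }, { c }, { a, c }, { b, d }, { a, b, d }, { b, c, d }, S } (|σ(𝒢)| = 8).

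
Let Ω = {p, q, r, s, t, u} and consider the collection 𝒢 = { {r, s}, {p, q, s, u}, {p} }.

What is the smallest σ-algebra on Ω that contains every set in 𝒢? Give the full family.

σ(𝒢) (32 sets): { {}, {p}, {r}, {s}, {t}, {p, r}, {p, s}, {p, t}, {q, u}, {r, s}, {r, t}, {s, t}, {p, q, u}, {p, r, s}, {p, r, t}, {p, s, t}, {q, r, u}, {q, s, u}, {q, t, u}, {r, s, t}, {p, q, r, u}, {p, q, s, u}, {p, q, t, u}, {p, r, s, t}, {q, r, s, u}, {q, r, t, u}, {q, s, t, u}, {p, q, r, s, u}, {p, q, r, t, u}, {p, q, s, t, u}, {q, r, s, t, u}, Ω }

Trace:
Take S₀ = 𝒢 ∪ {∅, Ω} = { {}, {p}, {r, s}, {p, q, s, u}, Ω }.
Iteration 1 adds 5:
  {r, t}  = ᶜ of {p, q, s, u}
  {p, r, s}  = {r, s} ∪ {p}
  {p, q, t, u}  = ᶜ of {r, s}
  {p, q, r, s, u}  = {r, s} ∪ {p, q, s, u}
  {q, r, s, t, u}  = ᶜ of {p}
  |family| = 10
Iteration 2. New:
  {t}  = ᶜ of {p, q, r, s, u}
  {p, r, t}  = {r, t} ∪ {p}
  {q, t, u}  = ᶜ of {p, r, s}
  {r, s, t}  = {r, s} ∪ {r, t}
  {p, r, s, t}  = {p, r, s} ∪ {r, t}
  {p, q, r, t, u}  = {r, t} ∪ {p, q, t, u}
  {p, q, s, t, u}  = {p, q, s, u} ∪ {p, q, t, u}
  |family| = 17
Iteration 3 (7 new):
  {r}  = ᶜ of {p, q, s, t, u}
  {s}  = ᶜ of {p, q, r, t, u}
  {p, t}  = {t} ∪ {p}
  {q, u}  = ᶜ of {p, r, s, t}
  {p, q, u}  = ᶜ of {r, s, t}
  {q, s, u}  = ᶜ of {p, r, t}
  {q, r, t, u}  = {r, t} ∪ {q, t, u}
  |family| = 24
Iteration 4 adds 8:
  {p, r}  = {p} ∪ {r}
  {p, s}  = ᶜ of {q, r, t, u}
  {s, t}  = {t} ∪ {s}
  {p, s, t}  = {p, t} ∪ {s}
  {q, r, u}  = {q, u} ∪ {r}
  {p, q, r, u}  = {r} ∪ {p, q, u}
  {q, r, s, u}  = ᶜ of {p, t}
  {q, s, t, u}  = {q, s, u} ∪ {q, t, u}
  |family| = 32
Iteration 5: closed — nothing new.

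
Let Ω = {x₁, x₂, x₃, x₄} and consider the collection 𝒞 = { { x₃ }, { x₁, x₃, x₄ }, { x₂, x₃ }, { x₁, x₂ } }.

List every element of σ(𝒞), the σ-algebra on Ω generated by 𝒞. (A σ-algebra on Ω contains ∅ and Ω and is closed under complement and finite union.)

Start: 𝒞 ∪ {∅, Ω} = { ∅, { x₃ }, { x₁, x₂ }, { x₂, x₃ }, { x₁, x₃, x₄ }, Ω }.
Pass 1 (5 new):
  { x₂ }  = complement { x₁, x₃, x₄ }
  { x₁, x₄ }  = complement { x₂, x₃ }
  { x₃, x₄ }  = complement { x₁, x₂ }
  { x₁, x₂, x₃ }  = { x₃ } ∪ { x₁, x₂ }
  { x₁, x₂, x₄ }  = complement { x₃ }
  — 11 sets.
Pass 2: 2 new —
  { x₄ }  = complement { x₁, x₂, x₃ }
  { x₂, x₃, x₄ }  = { x₃, x₄ } ∪ { x₂ }
  — 13 sets.
Pass 3 adds 2:
  { x₁ }  = complement { x₂, x₃, x₄ }
  { x₂, x₄ }  = { x₄ } ∪ { x₂ }
  — 15 sets.
Pass 4: 1 new —
  { x₁, x₃ }  = complement { x₂, x₄ }
  — 16 sets.
Pass 5 adds nothing — fixpoint reached.

|σ(𝒞)| = 16.  σ(𝒞) = { ∅, { x₁ }, { x₂ }, { x₃ }, { x₄ }, { x₁, x₂ }, { x₁, x₃ }, { x₁, x₄ }, { x₂, x₃ }, { x₂, x₄ }, { x₃, x₄ }, { x₁, x₂, x₃ }, { x₁, x₂, x₄ }, { x₁, x₃, x₄ }, { x₂, x₃, x₄ }, Ω }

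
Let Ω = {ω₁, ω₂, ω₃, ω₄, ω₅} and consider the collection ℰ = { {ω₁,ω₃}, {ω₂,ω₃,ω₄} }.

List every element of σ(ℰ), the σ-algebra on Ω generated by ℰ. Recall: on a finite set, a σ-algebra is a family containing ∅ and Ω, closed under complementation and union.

|σ(ℰ)| = 16.  σ(ℰ) = { {}, {ω₁}, {ω₃}, {ω₅}, {ω₁,ω₃}, {ω₁,ω₅}, {ω₂,ω₄}, {ω₃,ω₅}, {ω₁,ω₂,ω₄}, {ω₁,ω₃,ω₅}, {ω₂,ω₃,ω₄}, {ω₂,ω₄,ω₅}, {ω₁,ω₂,ω₃,ω₄}, {ω₁,ω₂,ω₄,ω₅}, {ω₂,ω₃,ω₄,ω₅}, Ω }

Check:
Seed the family with ℰ together with ∅ and Ω: { {}, {ω₁,ω₃}, {ω₂,ω₃,ω₄}, Ω }.
Round 1: +3 →
  {ω₁,ω₅}  = ᶜ of {ω₂,ω₃,ω₄}
  {ω₂,ω₄,ω₅}  = ᶜ of {ω₁,ω₃}
  {ω₁,ω₂,ω₃,ω₄}  = {ω₁,ω₃} ∪ {ω₂,ω₃,ω₄}
  [7 total]
Round 2: 4 new —
  {ω₅}  = ᶜ of {ω₁,ω₂,ω₃,ω₄}
  {ω₁,ω₃,ω₅}  = {ω₁,ω₃} ∪ {ω₁,ω₅}
  {ω₁,ω₂,ω₄,ω₅}  = {ω₁,ω₅} ∪ {ω₂,ω₄,ω₅}
  {ω₂,ω₃,ω₄,ω₅}  = {ω₂,ω₃,ω₄} ∪ {ω₂,ω₄,ω₅}
  [11 total]
Round 3 (3 new):
  {ω₁}  = ᶜ of {ω₂,ω₃,ω₄,ω₅}
  {ω₃}  = ᶜ of {ω₁,ω₂,ω₄,ω₅}
  {ω₂,ω₄}  = ᶜ of {ω₁,ω₃,ω₅}
  [14 total]
Round 4: 2 new —
  {ω₃,ω₅}  = {ω₃} ∪ {ω₅}
  {ω₁,ω₂,ω₄}  = {ω₂,ω₄} ∪ {ω₁}
  [16 total]
Round 5: stable.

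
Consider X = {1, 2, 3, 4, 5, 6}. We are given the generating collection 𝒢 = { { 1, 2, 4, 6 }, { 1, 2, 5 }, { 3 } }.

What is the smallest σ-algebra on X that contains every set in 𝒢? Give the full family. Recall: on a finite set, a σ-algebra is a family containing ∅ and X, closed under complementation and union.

Start: 𝒢 ∪ {∅, X} = { {}, { 3 }, { 1, 2, 5 }, { 1, 2, 4, 6 }, X }.
Round 1 adds 5:
  { 3, 5 }  = ᶜ of { 1, 2, 4, 6 }
  { 3, 4, 6 }  = ᶜ of { 1, 2, 5 }
  { 1, 2, 3, 5 }  = { 3 } ∪ { 1, 2, 5 }
  { 1, 2, 3, 4, 6 }  = { 3 } ∪ { 1, 2, 4, 6 }
  { 1, 2, 4, 5, 6 }  = ᶜ of { 3 }
Round 2 adds 3:
  { 5 }  = ᶜ of { 1, 2, 3, 4, 6 }
  { 4, 6 }  = ᶜ of { 1, 2, 3, 5 }
  { 3, 4, 5, 6 }  = { 3, 5 } ∪ { 3, 4, 6 }
Round 3 adds 2:
  { 1, 2 }  = ᶜ of { 3, 4, 5, 6 }
  { 4, 5, 6 }  = { 4, 6 } ∪ { 5 }
Round 4 (1 new):
  { 1, 2, 3 }  = ᶜ of { 4, 5, 6 }
Round 5: already closed under ᶜ and ∪.

σ(𝒢) = { {}, { 3 }, { 5 }, { 1, 2 }, { 3, 5 }, { 4, 6 }, { 1, 2, 3 }, { 1, 2, 5 }, { 3, 4, 6 }, { 4, 5, 6 }, { 1, 2, 3, 5 }, { 1, 2, 4, 6 }, { 3, 4, 5, 6 }, { 1, 2, 3, 4, 6 }, { 1, 2, 4, 5, 6 }, X }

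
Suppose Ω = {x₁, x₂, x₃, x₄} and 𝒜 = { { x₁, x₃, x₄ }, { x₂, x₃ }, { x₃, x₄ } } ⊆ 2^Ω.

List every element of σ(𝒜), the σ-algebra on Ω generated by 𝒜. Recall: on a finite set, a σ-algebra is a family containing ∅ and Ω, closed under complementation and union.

Start: 𝒜 ∪ {∅, Ω} = { {  }, { x₂, x₃ }, { x₃, x₄ }, { x₁, x₃, x₄ }, Ω }.
Pass 1 (4 new):
  { x₂ }  = { x₁, x₃, x₄ }ᶜ
  { x₁, x₂ }  = { x₃, x₄ }ᶜ
  { x₁, x₄ }  = { x₂, x₃ }ᶜ
  { x₂, x₃, x₄ }  = { x₃, x₄ } ∪ { x₂, x₃ }
  |family| = 9
Pass 2 (3 new):
  { x₁ }  = { x₂, x₃, x₄ }ᶜ
  { x₁, x₂, x₃ }  = { x₁, x₂ } ∪ { x₂, x₃ }
  { x₁, x₂, x₄ }  = { x₁, x₂ } ∪ { x₁, x₄ }
  |family| = 12
Pass 3: +2 →
  { x₃ }  = { x₁, x₂, x₄ }ᶜ
  { x₄ }  = { x₁, x₂, x₃ }ᶜ
  |family| = 14
Pass 4. New:
  { x₁, x₃ }  = { x₃ } ∪ { x₁ }
  { x₂, x₄ }  = { x₄ } ∪ { x₂ }
  |family| = 16
Pass 5: closed — nothing new.

σ(𝒜) = { {  }, { x₁ }, { x₂ }, { x₃ }, { x₄ }, { x₁, x₂ }, { x₁, x₃ }, { x₁, x₄ }, { x₂, x₃ }, { x₂, x₄ }, { x₃, x₄ }, { x₁, x₂, x₃ }, { x₁, x₂, x₄ }, { x₁, x₃, x₄ }, { x₂, x₃, x₄ }, Ω }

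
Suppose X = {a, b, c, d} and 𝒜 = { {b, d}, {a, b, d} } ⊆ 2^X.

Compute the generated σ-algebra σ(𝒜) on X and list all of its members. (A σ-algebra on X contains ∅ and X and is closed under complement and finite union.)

σ(𝒜) (8 sets): { {}, {a}, {c}, {a, c}, {b, d}, {a, b, d}, {b, c, d}, X }

Check:
Begin from { {}, {b, d}, {a, b, d}, X } (that is, 𝒜 plus ∅ and X).
Round 1: 2 new —
  {c}  = X∖{a, b, d}
  {a, c}  = X∖{b, d}
  — 6 sets.
Round 2. New:
  {b, c, d}  = {c} ∪ {b, d}
  — 7 sets.
Round 3 (1 new):
  {a}  = X∖{b, c, d}
  — 8 sets.
After Round 4 the family is unchanged; done.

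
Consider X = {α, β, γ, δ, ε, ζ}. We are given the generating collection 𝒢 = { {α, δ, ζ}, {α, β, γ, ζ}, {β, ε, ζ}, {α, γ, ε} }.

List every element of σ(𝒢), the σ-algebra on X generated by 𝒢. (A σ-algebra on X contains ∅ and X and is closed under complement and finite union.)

Initial family (6 sets): { {}, {α, γ, ε}, {α, δ, ζ}, {β, ε, ζ}, {α, β, γ, ζ}, X }.
Iteration 1: 8 new —
  {δ, ε}  = complement {α, β, γ, ζ}
  {α, γ, δ}  = complement {β, ε, ζ}
  {β, γ, ε}  = complement {α, δ, ζ}
  {β, δ, ζ}  = complement {α, γ, ε}
  {α, β, γ, δ, ζ}  = {α, δ, ζ} ∪ {α, β, γ, ζ}
  {α, β, γ, ε, ζ}  = {α, γ, ε} ∪ {β, ε, ζ}
  {α, β, δ, ε, ζ}  = {β, ε, ζ} ∪ {α, δ, ζ}
  {α, γ, δ, ε, ζ}  = {α, γ, ε} ∪ {α, δ, ζ}
Iteration 2: 14 new —
  {β}  = complement {α, γ, δ, ε, ζ}
  {γ}  = complement {α, β, δ, ε, ζ}
  {δ}  = complement {α, β, γ, ε, ζ}
  {ε}  = complement {α, β, γ, δ, ζ}
  {α, β, γ, ε}  = {α, γ, ε} ∪ {β, γ, ε}
  {α, β, δ, ζ}  = {β, δ, ζ} ∪ {α, δ, ζ}
  {α, γ, δ, ε}  = {α, γ, ε} ∪ {δ, ε}
  {α, γ, δ, ζ}  = {α, δ, ζ} ∪ {α, γ, δ}
  {α, δ, ε, ζ}  = {α, δ, ζ} ∪ {δ, ε}
  {β, γ, δ, ε}  = {δ, ε} ∪ {β, γ, ε}
  {β, γ, ε, ζ}  = {β, ε, ζ} ∪ {β, γ, ε}
  {β, δ, ε, ζ}  = {β, δ, ζ} ∪ {β, ε, ζ}
  {α, β, γ, δ, ε}  = {α, γ, δ} ∪ {β, γ, ε}
  {β, γ, δ, ε, ζ}  = {β, δ, ζ} ∪ {β, γ, ε}
Iteration 3 (16 new):
  {α}  = complement {β, γ, δ, ε, ζ}
  {ζ}  = complement {α, β, γ, δ, ε}
  {α, γ}  = complement {β, δ, ε, ζ}
  {α, δ}  = complement {β, γ, ε, ζ}
  {α, ζ}  = complement {β, γ, δ, ε}
  {β, γ}  = complement {α, δ, ε, ζ}
  {β, δ}  = {β} ∪ {δ}
  {β, ε}  = complement {α, γ, δ, ζ}
  {β, ζ}  = complement {α, γ, δ, ε}
  {γ, δ}  = {γ} ∪ {δ}
  {γ, ε}  = complement {α, β, δ, ζ}
  {δ, ζ}  = complement {α, β, γ, ε}
  {β, δ, ε}  = {β} ∪ {δ, ε}
  {γ, δ, ε}  = {δ, ε} ∪ {γ}
  {α, β, γ, δ}  = {β} ∪ {α, γ, δ}
  {β, γ, δ, ζ}  = {β, δ, ζ} ∪ {γ}
Iteration 4: +20 →
  {α, β}  = {β} ∪ {α}
  {α, ε}  = complement {β, γ, δ, ζ}
  {γ, ζ}  = {γ} ∪ {ζ}
  {ε, ζ}  = complement {α, β, γ, δ}
  {α, β, γ}  = {β} ∪ {α, γ}
  {α, β, δ}  = {β} ∪ {α, δ}
  {α, β, ε}  = {α} ∪ {β, ε}
  {α, β, ζ}  = complement {γ, δ, ε}
  {α, γ, ζ}  = complement {β, δ, ε}
  {α, δ, ε}  = {δ, ε} ∪ {α}
  {α, ε, ζ}  = {α, ζ} ∪ {ε}
  {β, γ, δ}  = {γ, δ} ∪ {β}
  {β, γ, ζ}  = {β, ζ} ∪ {γ}
  {γ, δ, ζ}  = {γ, δ} ∪ {δ, ζ}
  {γ, ε, ζ}  = {γ, ε} ∪ {ζ}
  {δ, ε, ζ}  = {δ, ε} ∪ {δ, ζ}
  {α, β, δ, ε}  = {β, δ, ε} ∪ {α}
  {α, β, ε, ζ}  = complement {γ, δ}
  {α, γ, ε, ζ}  = complement {β, δ}
  {γ, δ, ε, ζ}  = {γ, ε} ∪ {δ, ζ}
Iteration 5: closed — nothing new.

σ(𝒢) = { {}, {α}, {β}, {γ}, {δ}, {ε}, {ζ}, {α, β}, {α, γ}, {α, δ}, {α, ε}, {α, ζ}, {β, γ}, {β, δ}, {β, ε}, {β, ζ}, {γ, δ}, {γ, ε}, {γ, ζ}, {δ, ε}, {δ, ζ}, {ε, ζ}, {α, β, γ}, {α, β, δ}, {α, β, ε}, {α, β, ζ}, {α, γ, δ}, {α, γ, ε}, {α, γ, ζ}, {α, δ, ε}, {α, δ, ζ}, {α, ε, ζ}, {β, γ, δ}, {β, γ, ε}, {β, γ, ζ}, {β, δ, ε}, {β, δ, ζ}, {β, ε, ζ}, {γ, δ, ε}, {γ, δ, ζ}, {γ, ε, ζ}, {δ, ε, ζ}, {α, β, γ, δ}, {α, β, γ, ε}, {α, β, γ, ζ}, {α, β, δ, ε}, {α, β, δ, ζ}, {α, β, ε, ζ}, {α, γ, δ, ε}, {α, γ, δ, ζ}, {α, γ, ε, ζ}, {α, δ, ε, ζ}, {β, γ, δ, ε}, {β, γ, δ, ζ}, {β, γ, ε, ζ}, {β, δ, ε, ζ}, {γ, δ, ε, ζ}, {α, β, γ, δ, ε}, {α, β, γ, δ, ζ}, {α, β, γ, ε, ζ}, {α, β, δ, ε, ζ}, {α, γ, δ, ε, ζ}, {β, γ, δ, ε, ζ}, X }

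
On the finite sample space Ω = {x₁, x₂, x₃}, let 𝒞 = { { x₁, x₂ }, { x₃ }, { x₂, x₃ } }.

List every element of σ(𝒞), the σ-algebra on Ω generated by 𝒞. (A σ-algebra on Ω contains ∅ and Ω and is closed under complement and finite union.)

|σ(𝒞)| = 8.  σ(𝒞) = { {  }, { x₁ }, { x₂ }, { x₃ }, { x₁, x₂ }, { x₁, x₃ }, { x₂, x₃ }, Ω }

Check:
Begin from { {  }, { x₃ }, { x₁, x₂ }, { x₂, x₃ }, Ω } (that is, 𝒞 plus ∅ and Ω).
Pass 1 adds 1:
  { x₁ }  = ᶜ of { x₂, x₃ }
  — 6 sets.
Pass 2: +1 →
  { x₁, x₃ }  = { x₃ } ∪ { x₁ }
  — 7 sets.
Pass 3: +1 →
  { x₂ }  = ᶜ of { x₁, x₃ }
  — 8 sets.
Pass 4 adds nothing — fixpoint reached.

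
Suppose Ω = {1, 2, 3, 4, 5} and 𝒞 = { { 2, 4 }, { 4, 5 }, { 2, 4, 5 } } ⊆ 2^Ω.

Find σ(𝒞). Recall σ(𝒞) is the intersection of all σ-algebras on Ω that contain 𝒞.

Take S₀ = 𝒞 ∪ {∅, Ω} = { {}, { 2, 4 }, { 4, 5 }, { 2, 4, 5 }, Ω }.
Round 1 (3 new):
  { 1, 3 }  = ᶜ of { 2, 4, 5 }
  { 1, 2, 3 }  = ᶜ of { 4, 5 }
  { 1, 3, 5 }  = ᶜ of { 2, 4 }
Round 2. New:
  { 1, 2, 3, 4 }  = { 1, 2, 3 } ∪ { 2, 4 }
  { 1, 2, 3, 5 }  = { 1, 3, 5 } ∪ { 1, 2, 3 }
  { 1, 3, 4, 5 }  = { 4, 5 } ∪ { 1, 3, 5 }
Round 3 (3 new):
  { 2 }  = ᶜ of { 1, 3, 4, 5 }
  { 4 }  = ᶜ of { 1, 2, 3, 5 }
  { 5 }  = ᶜ of { 1, 2, 3, 4 }
Round 4 (2 new):
  { 2, 5 }  = { 2 } ∪ { 5 }
  { 1, 3, 4 }  = { 1, 3 } ∪ { 4 }
Round 5: stable.

|σ(𝒞)| = 16.  σ(𝒞) = { {}, { 2 }, { 4 }, { 5 }, { 1, 3 }, { 2, 4 }, { 2, 5 }, { 4, 5 }, { 1, 2, 3 }, { 1, 3, 4 }, { 1, 3, 5 }, { 2, 4, 5 }, { 1, 2, 3, 4 }, { 1, 2, 3, 5 }, { 1, 3, 4, 5 }, Ω }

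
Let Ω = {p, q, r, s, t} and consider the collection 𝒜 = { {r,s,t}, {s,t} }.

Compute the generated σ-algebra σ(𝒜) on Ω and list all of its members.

Seed the family with 𝒜 together with ∅ and Ω: { ∅, {s,t}, {r,s,t}, Ω }.
Round 1: 2 new —
  {p,q}  = Ω∖{r,s,t}
  {p,q,r}  = Ω∖{s,t}
Round 2. New:
  {p,q,s,t}  = {s,t} ∪ {p,q}
Round 3 (1 new):
  {r}  = Ω∖{p,q,s,t}
Round 4: already closed under ᶜ and ∪.

σ(𝒜) = { ∅, {r}, {p,q}, {s,t}, {p,q,r}, {r,s,t}, {p,q,s,t}, Ω }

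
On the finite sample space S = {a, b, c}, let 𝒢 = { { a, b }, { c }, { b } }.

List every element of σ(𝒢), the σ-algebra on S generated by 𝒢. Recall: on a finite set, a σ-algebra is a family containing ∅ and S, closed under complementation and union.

σ(𝒢) (8 sets): { {  }, { a }, { b }, { c }, { a, b }, { a, c }, { b, c }, S }

Trace:
Seed the family with 𝒢 together with ∅ and S: { {  }, { b }, { c }, { a, b }, S }.
Round 1 (2 new):
  { a, c }  = complement { b }
  { b, c }  = { c } ∪ { b }
  |family| = 7
Round 2 adds 1:
  { a }  = complement { b, c }
  |family| = 8
Round 3: closed — nothing new.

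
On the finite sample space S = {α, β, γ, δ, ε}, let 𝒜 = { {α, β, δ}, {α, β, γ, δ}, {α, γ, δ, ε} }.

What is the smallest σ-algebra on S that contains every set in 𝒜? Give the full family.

Answer: σ(𝒜) = { ∅, {β}, {γ}, {ε}, {α, δ}, {β, γ}, {β, ε}, {γ, ε}, {α, β, δ}, {α, γ, δ}, {α, δ, ε}, {β, γ, ε}, {α, β, γ, δ}, {α, β, δ, ε}, {α, γ, δ, ε}, S }

Working:
Seed the family with 𝒜 together with ∅ and S: { ∅, {α, β, δ}, {α, β, γ, δ}, {α, γ, δ, ε}, S }.
Iteration 1. New:
  {β}  = ᶜ of {α, γ, δ, ε}
  {ε}  = ᶜ of {α, β, γ, δ}
  {γ, ε}  = ᶜ of {α, β, δ}
  (now 8)
Iteration 2: 3 new —
  {β, ε}  = {β} ∪ {ε}
  {β, γ, ε}  = {γ, ε} ∪ {β}
  {α, β, δ, ε}  = {α, β, δ} ∪ {ε}
  (now 11)
Iteration 3: +3 →
  {γ}  = ᶜ of {α, β, δ, ε}
  {α, δ}  = ᶜ of {β, γ, ε}
  {α, γ, δ}  = ᶜ of {β, ε}
  (now 14)
Iteration 4. New:
  {β, γ}  = {γ} ∪ {β}
  {α, δ, ε}  = {α, δ} ∪ {ε}
  (now 16)
Iteration 5: no new sets; the family is a σ-algebra.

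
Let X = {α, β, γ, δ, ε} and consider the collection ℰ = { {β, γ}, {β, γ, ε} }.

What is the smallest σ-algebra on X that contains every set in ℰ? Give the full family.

σ(ℰ) (8 sets): { ∅, {ε}, {α, δ}, {β, γ}, {α, δ, ε}, {β, γ, ε}, {α, β, γ, δ}, X }

Derivation:
Seed the family with ℰ together with ∅ and X: { ∅, {β, γ}, {β, γ, ε}, X }.
Round 1: +2 →
  {α, δ}  = ᶜ of {β, γ, ε}
  {α, δ, ε}  = ᶜ of {β, γ}
  — 6 sets.
Round 2 adds 1:
  {α, β, γ, δ}  = {β, γ} ∪ {α, δ}
  — 7 sets.
Round 3: 1 new —
  {ε}  = ᶜ of {α, β, γ, δ}
  — 8 sets.
Round 4: already closed under ᶜ and ∪.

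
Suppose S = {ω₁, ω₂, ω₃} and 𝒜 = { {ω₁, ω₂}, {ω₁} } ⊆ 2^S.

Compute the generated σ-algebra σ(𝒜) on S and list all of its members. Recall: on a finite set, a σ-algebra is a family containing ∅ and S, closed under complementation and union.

Seed the family with 𝒜 together with ∅ and S: { {}, {ω₁}, {ω₁, ω₂}, S }.
Step 1. New:
  {ω₃}  = {ω₁, ω₂}ᶜ
  {ω₂, ω₃}  = {ω₁}ᶜ
  (now 6)
Step 2. New:
  {ω₁, ω₃}  = {ω₃} ∪ {ω₁}
  (now 7)
Step 3 (1 new):
  {ω₂}  = {ω₁, ω₃}ᶜ
  (now 8)
After Step 4 the family is unchanged; done.

σ(𝒜) = { {}, {ω₁}, {ω₂}, {ω₃}, {ω₁, ω₂}, {ω₁, ω₃}, {ω₂, ω₃}, S }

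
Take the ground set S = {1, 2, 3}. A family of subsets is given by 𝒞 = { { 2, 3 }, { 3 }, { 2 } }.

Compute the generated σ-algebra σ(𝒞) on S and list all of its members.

Begin from { {  }, { 2 }, { 3 }, { 2, 3 }, S } (that is, 𝒞 plus ∅ and S).
Step 1: 3 new —
  { 1 }  = { 2, 3 }ᶜ
  { 1, 2 }  = { 3 }ᶜ
  { 1, 3 }  = { 2 }ᶜ
Step 2 adds nothing — fixpoint reached.

|σ(𝒞)| = 8.  σ(𝒞) = { {  }, { 1 }, { 2 }, { 3 }, { 1, 2 }, { 1, 3 }, { 2, 3 }, S }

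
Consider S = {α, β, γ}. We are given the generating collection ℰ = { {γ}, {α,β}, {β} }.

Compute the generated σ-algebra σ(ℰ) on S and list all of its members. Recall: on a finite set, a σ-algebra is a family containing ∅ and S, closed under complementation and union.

Start: ℰ ∪ {∅, S} = { {}, {β}, {γ}, {α,β}, S }.
Iteration 1: +2 →
  {α,γ}  = S∖{β}
  {β,γ}  = {γ} ∪ {β}
Iteration 2 adds 1:
  {α}  = S∖{β,γ}
Iteration 3: stable.

σ(ℰ) = { {}, {α}, {β}, {γ}, {α,β}, {α,γ}, {β,γ}, S }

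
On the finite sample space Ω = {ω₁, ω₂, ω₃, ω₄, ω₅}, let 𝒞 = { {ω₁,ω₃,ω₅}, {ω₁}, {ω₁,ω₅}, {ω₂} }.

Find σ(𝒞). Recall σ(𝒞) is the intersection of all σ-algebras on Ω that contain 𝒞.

Begin from { ∅, {ω₁}, {ω₂}, {ω₁,ω₅}, {ω₁,ω₃,ω₅}, Ω } (that is, 𝒞 plus ∅ and Ω).
Pass 1: 7 new —
  {ω₁,ω₂}  = {ω₂} ∪ {ω₁}
  {ω₂,ω₄}  = {ω₁,ω₃,ω₅}ᶜ
  {ω₁,ω₂,ω₅}  = {ω₁,ω₅} ∪ {ω₂}
  {ω₂,ω₃,ω₄}  = {ω₁,ω₅}ᶜ
  {ω₁,ω₂,ω₃,ω₅}  = {ω₁,ω₃,ω₅} ∪ {ω₂}
  {ω₁,ω₃,ω₄,ω₅}  = {ω₂}ᶜ
  {ω₂,ω₃,ω₄,ω₅}  = {ω₁}ᶜ
  (now 13)
Pass 2: +6 →
  {ω₄}  = {ω₁,ω₂,ω₃,ω₅}ᶜ
  {ω₃,ω₄}  = {ω₁,ω₂,ω₅}ᶜ
  {ω₁,ω₂,ω₄}  = {ω₁,ω₂} ∪ {ω₂,ω₄}
  {ω₃,ω₄,ω₅}  = {ω₁,ω₂}ᶜ
  {ω₁,ω₂,ω₃,ω₄}  = {ω₁,ω₂} ∪ {ω₂,ω₃,ω₄}
  {ω₁,ω₂,ω₄,ω₅}  = {ω₁,ω₂,ω₅} ∪ {ω₂,ω₄}
  (now 19)
Pass 3. New:
  {ω₃}  = {ω₁,ω₂,ω₄,ω₅}ᶜ
  {ω₅}  = {ω₁,ω₂,ω₃,ω₄}ᶜ
  {ω₁,ω₄}  = {ω₄} ∪ {ω₁}
  {ω₃,ω₅}  = {ω₁,ω₂,ω₄}ᶜ
  {ω₁,ω₃,ω₄}  = {ω₃,ω₄} ∪ {ω₁}
  {ω₁,ω₄,ω₅}  = {ω₁,ω₅} ∪ {ω₄}
  (now 25)
Pass 4 (7 new):
  {ω₁,ω₃}  = {ω₃} ∪ {ω₁}
  {ω₂,ω₃}  = {ω₁,ω₄,ω₅}ᶜ
  {ω₂,ω₅}  = {ω₁,ω₃,ω₄}ᶜ
  {ω₄,ω₅}  = {ω₅} ∪ {ω₄}
  {ω₁,ω₂,ω₃}  = {ω₁,ω₂} ∪ {ω₃}
  {ω₂,ω₃,ω₅}  = {ω₁,ω₄}ᶜ
  {ω₂,ω₄,ω₅}  = {ω₅} ∪ {ω₂,ω₄}
  (now 32)
Pass 5: closed — nothing new.

|σ(𝒞)| = 32.  σ(𝒞) = { ∅, {ω₁}, {ω₂}, {ω₃}, {ω₄}, {ω₅}, {ω₁,ω₂}, {ω₁,ω₃}, {ω₁,ω₄}, {ω₁,ω₅}, {ω₂,ω₃}, {ω₂,ω₄}, {ω₂,ω₅}, {ω₃,ω₄}, {ω₃,ω₅}, {ω₄,ω₅}, {ω₁,ω₂,ω₃}, {ω₁,ω₂,ω₄}, {ω₁,ω₂,ω₅}, {ω₁,ω₃,ω₄}, {ω₁,ω₃,ω₅}, {ω₁,ω₄,ω₅}, {ω₂,ω₃,ω₄}, {ω₂,ω₃,ω₅}, {ω₂,ω₄,ω₅}, {ω₃,ω₄,ω₅}, {ω₁,ω₂,ω₃,ω₄}, {ω₁,ω₂,ω₃,ω₅}, {ω₁,ω₂,ω₄,ω₅}, {ω₁,ω₃,ω₄,ω₅}, {ω₂,ω₃,ω₄,ω₅}, Ω }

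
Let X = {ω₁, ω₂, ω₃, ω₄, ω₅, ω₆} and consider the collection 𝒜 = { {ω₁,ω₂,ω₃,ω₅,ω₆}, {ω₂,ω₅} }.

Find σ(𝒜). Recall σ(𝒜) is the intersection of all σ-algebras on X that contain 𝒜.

Initial family (4 sets): { ∅, {ω₂,ω₅}, {ω₁,ω₂,ω₃,ω₅,ω₆}, X }.
Iteration 1: 2 new —
  {ω₄}  = ᶜ of {ω₁,ω₂,ω₃,ω₅,ω₆}
  {ω₁,ω₃,ω₄,ω₆}  = ᶜ of {ω₂,ω₅}
Iteration 2: +1 →
  {ω₂,ω₄,ω₅}  = {ω₂,ω₅} ∪ {ω₄}
Iteration 3: 1 new —
  {ω₁,ω₃,ω₆}  = ᶜ of {ω₂,ω₄,ω₅}
Iteration 4: closed — nothing new.

Therefore σ(𝒜) = { ∅, {ω₄}, {ω₂,ω₅}, {ω₁,ω₃,ω₆}, {ω₂,ω₄,ω₅}, {ω₁,ω₃,ω₄,ω₆}, {ω₁,ω₂,ω₃,ω₅,ω₆}, X } (|σ(𝒜)| = 8).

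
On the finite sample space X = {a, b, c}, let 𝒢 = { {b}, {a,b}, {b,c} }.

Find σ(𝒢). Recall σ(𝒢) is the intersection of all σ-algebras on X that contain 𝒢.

|σ(𝒢)| = 8.  σ(𝒢) = { {}, {a}, {b}, {c}, {a,b}, {a,c}, {b,c}, X }

Check:
Begin from { {}, {b}, {a,b}, {b,c}, X } (that is, 𝒢 plus ∅ and X).
Step 1 adds 3:
  {a}  = ᶜ of {b,c}
  {c}  = ᶜ of {a,b}
  {a,c}  = ᶜ of {b}
  (now 8)
After Step 2 the family is unchanged; done.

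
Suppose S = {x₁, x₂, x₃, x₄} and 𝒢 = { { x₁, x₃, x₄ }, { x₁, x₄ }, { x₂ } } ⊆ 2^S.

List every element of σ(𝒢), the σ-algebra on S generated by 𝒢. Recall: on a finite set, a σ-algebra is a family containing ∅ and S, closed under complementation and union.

|σ(𝒢)| = 8.  σ(𝒢) = { {}, { x₂ }, { x₃ }, { x₁, x₄ }, { x₂, x₃ }, { x₁, x₂, x₄ }, { x₁, x₃, x₄ }, S }

Check:
Take S₀ = 𝒢 ∪ {∅, S} = { {}, { x₂ }, { x₁, x₄ }, { x₁, x₃, x₄ }, S }.
Iteration 1: 2 new —
  { x₂, x₃ }  = { x₁, x₄ }ᶜ
  { x₁, x₂, x₄ }  = { x₁, x₄ } ∪ { x₂ }
Iteration 2: 1 new —
  { x₃ }  = { x₁, x₂, x₄ }ᶜ
After Iteration 3 the family is unchanged; done.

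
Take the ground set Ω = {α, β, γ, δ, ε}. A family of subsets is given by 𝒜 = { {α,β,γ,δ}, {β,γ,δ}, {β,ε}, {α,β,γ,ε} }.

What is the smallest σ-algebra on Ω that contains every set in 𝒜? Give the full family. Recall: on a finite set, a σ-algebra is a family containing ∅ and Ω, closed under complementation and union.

Start: 𝒜 ∪ {∅, Ω} = { ∅, {β,ε}, {β,γ,δ}, {α,β,γ,δ}, {α,β,γ,ε}, Ω }.
Pass 1 (5 new):
  {δ}  = complement {α,β,γ,ε}
  {ε}  = complement {α,β,γ,δ}
  {α,ε}  = complement {β,γ,δ}
  {α,γ,δ}  = complement {β,ε}
  {β,γ,δ,ε}  = {β,ε} ∪ {β,γ,δ}
Pass 2. New:
  {α}  = complement {β,γ,δ,ε}
  {δ,ε}  = {ε} ∪ {δ}
  {α,β,ε}  = {β,ε} ∪ {α,ε}
  {α,δ,ε}  = {α,ε} ∪ {δ}
  {β,δ,ε}  = {β,ε} ∪ {δ}
  {α,γ,δ,ε}  = {ε} ∪ {α,γ,δ}
Pass 3: 7 new —
  {β}  = complement {α,γ,δ,ε}
  {α,γ}  = complement {β,δ,ε}
  {α,δ}  = {δ} ∪ {α}
  {β,γ}  = complement {α,δ,ε}
  {γ,δ}  = complement {α,β,ε}
  {α,β,γ}  = complement {δ,ε}
  {α,β,δ,ε}  = {δ,ε} ∪ {α,β,ε}
Pass 4 (7 new):
  {γ}  = complement {α,β,δ,ε}
  {α,β}  = {β} ∪ {α}
  {β,δ}  = {β} ∪ {δ}
  {α,β,δ}  = {β} ∪ {α,δ}
  {α,γ,ε}  = {ε} ∪ {α,γ}
  {β,γ,ε}  = complement {α,δ}
  {γ,δ,ε}  = {γ,δ} ∪ {ε}
Pass 5 (1 new):
  {γ,ε}  = complement {α,β,δ}
Pass 6 adds nothing — fixpoint reached.

σ(𝒜) = { ∅, {α}, {β}, {γ}, {δ}, {ε}, {α,β}, {α,γ}, {α,δ}, {α,ε}, {β,γ}, {β,δ}, {β,ε}, {γ,δ}, {γ,ε}, {δ,ε}, {α,β,γ}, {α,β,δ}, {α,β,ε}, {α,γ,δ}, {α,γ,ε}, {α,δ,ε}, {β,γ,δ}, {β,γ,ε}, {β,δ,ε}, {γ,δ,ε}, {α,β,γ,δ}, {α,β,γ,ε}, {α,β,δ,ε}, {α,γ,δ,ε}, {β,γ,δ,ε}, Ω }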